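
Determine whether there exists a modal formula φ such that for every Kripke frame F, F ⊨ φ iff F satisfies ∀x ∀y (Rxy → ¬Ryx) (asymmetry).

No — not modally definable

Modal frame validity is preserved under surjective bounded morphisms.
The 4-cycle (worlds 0,1,2,3 with 0→1→2→3→0) is asymmetric. Mapping every world to a single reflexive point • is a surjective bounded morphism, and the reflexive point is not asymmetric (R•• but asymmetry requires ¬R••).
So no modal formula (or set of formulas) defines exactly the asymmetric frames.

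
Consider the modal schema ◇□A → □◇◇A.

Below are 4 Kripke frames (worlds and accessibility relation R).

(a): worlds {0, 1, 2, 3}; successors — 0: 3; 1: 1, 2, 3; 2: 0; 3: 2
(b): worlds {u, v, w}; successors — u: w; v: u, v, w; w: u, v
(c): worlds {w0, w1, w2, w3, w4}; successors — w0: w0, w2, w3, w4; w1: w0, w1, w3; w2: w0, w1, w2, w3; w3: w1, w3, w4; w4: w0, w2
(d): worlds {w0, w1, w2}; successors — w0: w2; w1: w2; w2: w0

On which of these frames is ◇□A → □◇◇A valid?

The schema corresponds to a generalized confluence (Geach) condition: ∀x ∀y ∀z ((xRy ∧ xRz) → ∃w (yRw ∧ zR²w)).
(a): fails — 0R3, 0R3 but no w with 3Rw and 3R²w.
(b): fails — vRu, vRu but no t with uRt and uR²t.
(c): ✓.
(d): fails — w0Rw2, w0Rw2 but no w with w2Rw and w2R²w.

(c)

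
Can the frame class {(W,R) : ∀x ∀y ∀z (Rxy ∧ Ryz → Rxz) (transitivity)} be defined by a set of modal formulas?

Yes, by □q → □□q

Yes: it is transitivity, defined by the 4 schema □q → □□q.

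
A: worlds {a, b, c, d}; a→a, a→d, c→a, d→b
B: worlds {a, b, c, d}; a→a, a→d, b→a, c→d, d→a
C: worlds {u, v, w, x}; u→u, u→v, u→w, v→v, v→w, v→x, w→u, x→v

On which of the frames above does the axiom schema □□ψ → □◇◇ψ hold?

B, C

This is the axiom for a generalized confluence (Geach) condition; its first-order frame correspondent is ∀x ∀z (xRz → ∃w (xR²w ∧ zR²w)).
A: fails — aRd but no w with aR²w and dR²w.
B: ✓.
C: ✓.
Valid on: B, C.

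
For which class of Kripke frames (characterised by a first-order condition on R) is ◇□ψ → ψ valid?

This is a form of the B axiom.
Its frame correspondent is symmetry — ∀x ∀y (Rxy → Ryx).

symmetry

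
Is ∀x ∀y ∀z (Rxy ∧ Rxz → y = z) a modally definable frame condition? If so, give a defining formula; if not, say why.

The condition is partial functionality. A defining modal formula is ◇r → □r.

Yes, by ◇r → □r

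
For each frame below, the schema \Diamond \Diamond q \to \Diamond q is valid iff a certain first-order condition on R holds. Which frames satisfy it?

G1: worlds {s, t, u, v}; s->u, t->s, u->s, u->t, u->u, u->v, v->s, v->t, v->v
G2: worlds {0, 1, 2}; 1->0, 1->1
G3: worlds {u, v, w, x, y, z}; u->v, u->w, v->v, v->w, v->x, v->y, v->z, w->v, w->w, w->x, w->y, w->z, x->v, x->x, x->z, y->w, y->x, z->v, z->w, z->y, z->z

This is the axiom for transitivity; its first-order frame correspondent is \forall x \forall y \forall z (Rxy \wedge Ryz \to Rxz).
G1: fails — Rts and Rsu but not Rtu.
G2: satisfies the condition.
G3: fails — Ruv and Rvz but not Ruz.

G2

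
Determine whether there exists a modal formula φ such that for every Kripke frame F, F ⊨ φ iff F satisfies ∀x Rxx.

This is a Sahlqvist condition; the T axiom □r → r defines it.
Suppose □r→r is valid. At any x set V(r)={w : Rxw}. Then □r holds at x, so r holds at x, i.e. Rxx.

Yes, by □r → r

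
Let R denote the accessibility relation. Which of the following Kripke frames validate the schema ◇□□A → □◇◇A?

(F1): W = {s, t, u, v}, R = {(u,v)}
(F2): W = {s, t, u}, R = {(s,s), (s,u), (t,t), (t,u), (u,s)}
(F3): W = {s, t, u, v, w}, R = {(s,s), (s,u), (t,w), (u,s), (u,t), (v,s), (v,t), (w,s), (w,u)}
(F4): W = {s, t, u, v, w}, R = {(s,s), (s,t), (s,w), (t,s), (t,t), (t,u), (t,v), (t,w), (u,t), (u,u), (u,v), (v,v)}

(F2), (F3)

The schema corresponds to a generalized confluence (Geach) condition: ∀x ∀y ∀z ((xRy ∧ xRz) → ∃w (yR²w ∧ zR²w)).
(F1): fails — uRv, uRv but no w with vR²w and vR²w.
(F2): satisfies the condition.
(F3): satisfies the condition.
(F4): fails — sRs, sRw but no w* with sR²w* and wR²w*.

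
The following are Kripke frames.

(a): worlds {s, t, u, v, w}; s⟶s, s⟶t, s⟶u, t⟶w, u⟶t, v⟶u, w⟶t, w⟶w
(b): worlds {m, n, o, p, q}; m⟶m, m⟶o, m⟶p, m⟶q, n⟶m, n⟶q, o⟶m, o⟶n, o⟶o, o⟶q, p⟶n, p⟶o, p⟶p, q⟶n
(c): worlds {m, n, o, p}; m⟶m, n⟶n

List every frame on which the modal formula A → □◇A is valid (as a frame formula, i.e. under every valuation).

Frame correspondent (Sahlqvist): ∀x ∀y (Rxy → Ryx) — i.e. symmetry.
(a): fails — Rut but not Rtu.
(b): fails — Ron but not Rno.
(c): condition met.
Valid on: (c).

(c)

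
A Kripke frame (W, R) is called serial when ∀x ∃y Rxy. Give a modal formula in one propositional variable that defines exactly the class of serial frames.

□s → ◇s

A defining formula is □s → ◇s (the D axiom).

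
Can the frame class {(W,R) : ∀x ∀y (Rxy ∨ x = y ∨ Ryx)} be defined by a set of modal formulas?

Not modally definable

Any modally definable frame class is closed under disjoint unions.
Take 2 disjoint single-world reflexive frames: each is trivially connected, but their disjoint union has 2 worlds with no edge between distinct components, so it is not connected.
Hence connectedness of R is not modally definable.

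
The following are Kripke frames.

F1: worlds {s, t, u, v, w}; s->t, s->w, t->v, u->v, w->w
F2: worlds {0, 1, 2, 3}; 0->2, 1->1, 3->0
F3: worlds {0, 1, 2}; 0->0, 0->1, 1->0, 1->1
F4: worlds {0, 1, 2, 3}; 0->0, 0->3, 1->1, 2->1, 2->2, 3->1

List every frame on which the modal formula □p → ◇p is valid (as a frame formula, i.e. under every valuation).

F4

This is the axiom for seriality; its first-order frame correspondent is ∀x ∃y Rxy.
F1: fails — world v has no successor.
F2: fails — world 2 has no successor.
F3: fails — world 2 has no successor.
F4: ✓.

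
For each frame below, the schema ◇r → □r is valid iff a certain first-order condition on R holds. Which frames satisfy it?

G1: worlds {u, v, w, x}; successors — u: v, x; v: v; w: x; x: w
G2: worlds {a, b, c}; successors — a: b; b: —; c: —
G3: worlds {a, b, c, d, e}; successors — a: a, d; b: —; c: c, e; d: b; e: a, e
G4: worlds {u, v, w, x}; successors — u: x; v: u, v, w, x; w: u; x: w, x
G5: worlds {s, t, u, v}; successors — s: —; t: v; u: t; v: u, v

G2

Frame correspondent (Sahlqvist): ∀x ∀y ∀z (Rxy ∧ Rxz → y = z) — i.e. partial functionality.
G1: fails — u sees both v and x.
G2: condition met.
G3: fails — a sees both a and d.
G4: fails — v sees both u and v.
G5: fails — v sees both u and v.
Valid on: G2.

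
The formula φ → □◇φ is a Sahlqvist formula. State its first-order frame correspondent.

symmetry: ∀x ∀y (Rxy → Ryx)

Suppose φ→□◇φ is valid. Take Rxy and set V(φ)={x}. Then φ at x, so □◇φ at x, so ◇φ at y, so some z with Ryz has φ; z=x, i.e. Ryx.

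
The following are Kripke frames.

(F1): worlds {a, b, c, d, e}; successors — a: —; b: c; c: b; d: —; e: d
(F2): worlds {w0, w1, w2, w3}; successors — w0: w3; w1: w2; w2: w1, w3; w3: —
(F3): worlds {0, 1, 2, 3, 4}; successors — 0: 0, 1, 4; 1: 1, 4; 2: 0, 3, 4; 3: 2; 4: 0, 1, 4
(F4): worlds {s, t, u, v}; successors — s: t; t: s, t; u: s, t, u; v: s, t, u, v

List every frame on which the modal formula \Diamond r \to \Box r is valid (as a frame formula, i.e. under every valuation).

Frame correspondent (Sahlqvist): \forall x \forall y \forall z (Rxy \wedge Rxz \to y = z) — i.e. partial functionality.
(F1): holds.
(F2): fails — w2 sees both w1 and w3.
(F3): fails — 0 sees both 0 and 1.
(F4): fails — t sees both s and t.

(F1)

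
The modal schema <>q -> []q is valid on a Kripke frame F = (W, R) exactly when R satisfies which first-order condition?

partial functionality

Suppose ◇q→□q is valid. Take Rxy, Rxz and set V(q)={y}. Then ◇q at x, so □q at x, so q at z, i.e. z=y.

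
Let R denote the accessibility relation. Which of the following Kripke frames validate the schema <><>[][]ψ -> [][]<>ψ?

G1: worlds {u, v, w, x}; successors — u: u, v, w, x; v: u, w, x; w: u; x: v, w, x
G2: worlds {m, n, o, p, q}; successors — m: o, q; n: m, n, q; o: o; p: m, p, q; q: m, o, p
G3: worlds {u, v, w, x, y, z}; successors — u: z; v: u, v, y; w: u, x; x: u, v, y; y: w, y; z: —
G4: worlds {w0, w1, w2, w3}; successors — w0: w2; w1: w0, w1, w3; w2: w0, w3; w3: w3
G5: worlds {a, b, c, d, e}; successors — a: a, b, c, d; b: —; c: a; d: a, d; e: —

This is the axiom for a generalized confluence (Geach) condition; its first-order frame correspondent is forall x forall y forall z ((x R^2 y & x R^2 z) -> exists w (y R^2 w & zRw)).
G1: condition met.
G2: fails — mR²o, mR²p but no w with oR²w and pRw.
G3: fails — vR²u, vR²u but no t with uR²t and uRt.
G4: fails — w0R²w0, w0R²w0 but no w with w0R²w and w0Rw.
G5: fails — aR²a, aR²b but no w with aR²w and bRw.

G1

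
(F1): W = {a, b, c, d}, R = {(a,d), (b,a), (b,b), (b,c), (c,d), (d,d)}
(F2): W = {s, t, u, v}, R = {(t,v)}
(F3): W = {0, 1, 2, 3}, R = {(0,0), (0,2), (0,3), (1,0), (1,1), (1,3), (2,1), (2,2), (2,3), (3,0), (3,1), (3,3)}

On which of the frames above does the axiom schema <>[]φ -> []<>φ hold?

The schema corresponds to convergence: forall x forall y forall z (Rxy & Rxz -> exists w (Ryw & Rzw)).
(F1): fails — Rbc and Rbb but c and b have no common successor.
(F2): fails — Rtv and Rtv but v and v have no common successor.
(F3): satisfies the condition.
Valid on: (F3).

(F3)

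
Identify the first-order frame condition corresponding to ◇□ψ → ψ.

symmetry

This is frame-equivalent to ψ → □◇ψ (substitute ¬ψ for ψ and contrapose).
Suppose ψ→□◇ψ is valid. Take Rxy and set V(ψ)={x}. Then ψ at x, so □◇ψ at x, so ◇ψ at y, so some z with Ryz has ψ; z=x, i.e. Ryx.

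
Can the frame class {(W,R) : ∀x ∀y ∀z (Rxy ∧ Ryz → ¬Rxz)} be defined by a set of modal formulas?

Any modally definable frame class is closed under surjective bounded morphisms.
The 7-cycle (worlds w0,w1,w2,w3,w4,w5,w6 with w0→w1→w2→w3→w4→w5→w6→w0) is intransitive. Mapping every world to a single reflexive point • is a surjective bounded morphism; the reflexive point is not intransitive (R••∧R•• but R••).
So no modal formula (or set of formulas) defines exactly the intransitive frames.

No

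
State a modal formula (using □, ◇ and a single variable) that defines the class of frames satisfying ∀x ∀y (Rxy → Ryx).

q → □◇q

The condition is symmetry. The B schema q → □◇q defines it.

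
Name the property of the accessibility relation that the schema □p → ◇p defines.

Suppose □p→◇p is valid. At any x set V(p)=W. Then □p at x, so ◇p at x, so x has a successor.
Conversely, any frame satisfying ∀x ∃y Rxy validates the schema.
So the correspondent is seriality.

seriality: ∀x ∃y Rxy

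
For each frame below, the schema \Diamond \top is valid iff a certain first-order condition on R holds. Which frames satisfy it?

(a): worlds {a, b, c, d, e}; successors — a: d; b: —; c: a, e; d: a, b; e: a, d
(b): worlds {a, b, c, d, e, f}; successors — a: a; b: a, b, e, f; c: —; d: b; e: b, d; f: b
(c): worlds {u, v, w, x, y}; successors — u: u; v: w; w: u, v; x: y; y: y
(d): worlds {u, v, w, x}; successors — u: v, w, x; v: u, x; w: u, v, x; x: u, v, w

(c), (d)

The schema corresponds to seriality: \forall x \exists y Rxy.
(a): fails — world b has no successor.
(b): fails — world c has no successor.
(c): satisfies the condition.
(d): satisfies the condition.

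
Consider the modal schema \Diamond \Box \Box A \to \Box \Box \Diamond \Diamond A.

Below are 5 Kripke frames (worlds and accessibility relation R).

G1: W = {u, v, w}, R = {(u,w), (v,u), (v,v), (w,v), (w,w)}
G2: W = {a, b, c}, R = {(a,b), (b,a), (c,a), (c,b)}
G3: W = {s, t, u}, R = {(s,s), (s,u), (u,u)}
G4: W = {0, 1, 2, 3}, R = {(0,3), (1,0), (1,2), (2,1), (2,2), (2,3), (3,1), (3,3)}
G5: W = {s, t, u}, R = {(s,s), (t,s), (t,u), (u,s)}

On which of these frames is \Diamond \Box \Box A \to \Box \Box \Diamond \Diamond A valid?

The schema corresponds to a generalized confluence (Geach) condition: \forall x \forall y \forall z ((xRy \wedge x R^2 z) \to \exists w (y R^2 w \wedge z R^2 w)).
G1: holds.
G2: fails — aRb, aR²a but no w with bR²w and aR²w.
G3: holds.
G4: holds.
G5: holds.
Valid on: G1, G3, G4, G5.

G1, G3, G4, G5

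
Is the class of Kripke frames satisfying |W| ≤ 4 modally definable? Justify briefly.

No — not modally definable

If a class were modally definable it would be closed under disjoint unions (Goldblatt–Thomason).
Any modal formula valid on each of 5 disjoint one-world frames is valid on their disjoint union (validity is preserved under disjoint unions). Each one-world frame has |W|=1≤4, but the union has |W|=5.
Hence having at most 4 worlds is not modally definable.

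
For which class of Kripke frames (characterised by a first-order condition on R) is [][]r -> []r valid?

Suppose □□r→□r is valid. Take Rxy and set V(r)={w : xR²w}. Then □□r at x, so □r at x, so r at y, i.e. ∃z(Rxz∧Rzy).
Conversely, on a frame with density the schema holds at every world under every valuation.
So the correspondent is density.

density: forall x forall y (Rxy -> exists z (Rxz & Rzy))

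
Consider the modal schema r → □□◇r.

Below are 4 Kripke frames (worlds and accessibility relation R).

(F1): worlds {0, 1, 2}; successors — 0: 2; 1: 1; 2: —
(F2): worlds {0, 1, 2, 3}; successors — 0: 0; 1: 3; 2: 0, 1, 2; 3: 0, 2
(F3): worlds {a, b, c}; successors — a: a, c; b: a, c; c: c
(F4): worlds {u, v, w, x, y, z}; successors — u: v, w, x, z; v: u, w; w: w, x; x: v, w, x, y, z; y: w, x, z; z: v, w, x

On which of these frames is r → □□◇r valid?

(F1)

Frame correspondent (Sahlqvist): ∀x ∀z (xR²z → ∃w (x = w ∧ zRw)) — i.e. a generalized confluence (Geach) condition.
(F1): satisfies the condition.
(F2): fails — 1R²0 but no w with 1=w and 0Rw.
(F3): fails — aR²c but no w with a=w and cRw.
(F4): fails — uR²u but no t with u=t and uRt.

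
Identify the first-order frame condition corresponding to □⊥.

emptiness of R: ∀x ∀y ¬Rxy

This schema is the Ver axiom.
Its frame correspondent is emptiness of R — ∀x ∀y ¬Rxy.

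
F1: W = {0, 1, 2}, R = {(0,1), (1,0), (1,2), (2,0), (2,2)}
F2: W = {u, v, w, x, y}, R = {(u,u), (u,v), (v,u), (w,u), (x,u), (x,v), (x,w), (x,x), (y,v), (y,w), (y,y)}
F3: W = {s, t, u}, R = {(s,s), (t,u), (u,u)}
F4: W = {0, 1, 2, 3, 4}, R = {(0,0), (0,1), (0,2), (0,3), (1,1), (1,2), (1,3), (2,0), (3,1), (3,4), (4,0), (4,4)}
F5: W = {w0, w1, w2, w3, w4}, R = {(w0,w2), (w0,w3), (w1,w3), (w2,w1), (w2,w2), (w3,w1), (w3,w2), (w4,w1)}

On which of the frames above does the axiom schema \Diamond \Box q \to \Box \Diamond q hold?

Frame correspondent (Sahlqvist): \forall x \forall y \forall z (Rxy \wedge Rxz \to \exists w (Ryw \wedge Rzw)) — i.e. convergence.
F1: fails — R10 and R12 but 0 and 2 have no common successor.
F2: fails — Ryy and Ryv but y and v have no common successor.
F3: condition met.
F4: fails — R02 and R01 but 2 and 1 have no common successor.
F5: fails — Rw2w2 and Rw2w1 but w2 and w1 have no common successor.
Valid on: F3.

F3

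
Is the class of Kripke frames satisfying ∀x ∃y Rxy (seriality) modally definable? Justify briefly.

This is a Sahlqvist condition; the D axiom □p → ◇p defines it.
Suppose □p→◇p is valid. At any x set V(p)=W. Then □p at x, so ◇p at x, so x has a successor.

Yes — defined by □p → ◇p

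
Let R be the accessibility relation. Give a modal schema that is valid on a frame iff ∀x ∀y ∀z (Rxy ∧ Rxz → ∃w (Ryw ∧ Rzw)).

◇□ψ → □◇ψ

This is convergence; the standard corresponding axiom is .2: ◇□ψ → □◇ψ.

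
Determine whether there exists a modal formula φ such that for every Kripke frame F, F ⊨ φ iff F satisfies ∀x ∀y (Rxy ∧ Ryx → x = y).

If a class were modally definable it would be closed under surjective bounded morphisms (Goldblatt–Thomason).
The 4-cycle (worlds a,b,c,d with a→b→c→d→a) is antisymmetric. Sending even-indexed worlds to s and odd-indexed worlds to t is a surjective bounded morphism onto the two-world frame with s↔t, which is not antisymmetric.
Hence antisymmetry is not modally definable.

No — not modally definable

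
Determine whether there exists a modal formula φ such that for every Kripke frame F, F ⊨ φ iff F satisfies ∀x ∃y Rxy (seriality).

This is a Sahlqvist condition; the D axiom □q → ◇q defines it.

Yes — defined by □q → ◇q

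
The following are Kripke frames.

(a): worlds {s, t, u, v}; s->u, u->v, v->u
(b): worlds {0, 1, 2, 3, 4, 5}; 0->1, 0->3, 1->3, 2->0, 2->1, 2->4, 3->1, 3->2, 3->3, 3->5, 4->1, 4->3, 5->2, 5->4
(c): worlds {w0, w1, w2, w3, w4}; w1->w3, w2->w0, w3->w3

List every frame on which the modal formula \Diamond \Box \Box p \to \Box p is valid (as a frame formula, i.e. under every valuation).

(a)

The schema corresponds to a generalized confluence (Geach) condition: \forall x \forall y \forall z ((xRy \wedge xRz) \to \exists w (y R^2 w \wedge z = w)).
(a): satisfies the condition.
(b): fails — 2R0, 2R0 but no w with 0R²w and 0=w.
(c): fails — w2Rw0, w2Rw0 but no w with w0R²w and w0=w.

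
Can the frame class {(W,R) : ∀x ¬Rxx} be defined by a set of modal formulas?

Not definable by any modal formula

If a class were modally definable it would be closed under surjective bounded morphisms (Goldblatt–Thomason).
The 4-cycle (worlds 0,1,2,3 with 0→1→2→3→0) is irreflexive, and the map sending every world to a single reflexive point • is a surjective bounded morphism (forth: every edge maps to (•,•); back: every world has a successor). So any modal formula valid on the 4-cycle is also valid on the reflexive point, which is not irreflexive.
So the class is not modally definable.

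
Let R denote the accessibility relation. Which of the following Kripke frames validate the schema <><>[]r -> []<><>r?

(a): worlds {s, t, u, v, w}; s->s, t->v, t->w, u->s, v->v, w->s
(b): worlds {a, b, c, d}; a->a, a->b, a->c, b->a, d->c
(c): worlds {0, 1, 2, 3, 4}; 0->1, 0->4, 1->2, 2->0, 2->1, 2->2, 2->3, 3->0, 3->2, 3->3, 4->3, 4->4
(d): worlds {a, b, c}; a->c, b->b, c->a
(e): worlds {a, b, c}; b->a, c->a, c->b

(c), (d)

This is the axiom for a generalized confluence (Geach) condition; its first-order frame correspondent is forall x forall y forall z ((x R^2 y & xRz) -> exists w (yRw & z R^2 w)).
(a): fails — tR²s, tRv but no w* with sRw* and vR²w*.
(b): fails — aR²a, aRc but no w with aRw and cR²w.
(c): holds.
(d): holds.
(e): fails — cR²a, cRa but no w with aRw and aR²w.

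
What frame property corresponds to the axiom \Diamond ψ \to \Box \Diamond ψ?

Suppose ◇ψ→□◇ψ is valid. Take Rxy, Rxz and set V(ψ)={y}. Then ◇ψ at x, so □◇ψ at x, so ◇ψ at z, so some w with Rzw has ψ; w=y, i.e. Rzy. By symmetry of the argument, Ryz.
Conversely, on a frame with the Euclidean property the schema holds at every world under every valuation.
So the correspondent is the Euclidean property.

the Euclidean property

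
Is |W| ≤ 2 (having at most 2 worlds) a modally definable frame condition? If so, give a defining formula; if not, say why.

Not modally definable

Any modally definable frame class is closed under disjoint unions.
Any modal formula valid on each of 3 disjoint one-world frames is valid on their disjoint union (validity is preserved under disjoint unions). Each one-world frame has |W|=1≤2, but the union has |W|=3.
So the class is not modally definable.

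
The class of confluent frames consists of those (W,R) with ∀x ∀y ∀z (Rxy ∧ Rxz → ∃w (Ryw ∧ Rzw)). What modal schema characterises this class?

◇□q → □◇q

The condition is convergence. The .2 schema ◇□q → □◇q defines it.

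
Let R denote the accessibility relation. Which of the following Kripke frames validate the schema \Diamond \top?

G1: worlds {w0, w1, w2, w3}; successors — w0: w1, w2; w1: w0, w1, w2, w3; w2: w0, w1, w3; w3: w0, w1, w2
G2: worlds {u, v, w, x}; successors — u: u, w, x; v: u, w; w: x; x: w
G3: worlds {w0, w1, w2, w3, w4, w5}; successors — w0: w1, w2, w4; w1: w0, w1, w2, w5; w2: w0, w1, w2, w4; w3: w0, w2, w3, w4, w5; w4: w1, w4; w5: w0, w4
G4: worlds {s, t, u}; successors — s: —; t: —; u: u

This is the axiom for seriality; its first-order frame correspondent is \forall x \exists y Rxy.
G1: condition met.
G2: condition met.
G3: condition met.
G4: fails — world s has no successor.
Valid on: G1, G2, G3.

G1, G2, G3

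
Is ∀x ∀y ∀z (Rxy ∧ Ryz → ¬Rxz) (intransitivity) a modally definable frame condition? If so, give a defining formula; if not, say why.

Any modally definable frame class is closed under surjective bounded morphisms.
The 5-cycle (worlds s,t,u,v,w with s→t→u→v→w→s) is intransitive. Mapping every world to a single reflexive point • is a surjective bounded morphism; the reflexive point is not intransitive (R••∧R•• but R••).
So the class is not modally definable.

No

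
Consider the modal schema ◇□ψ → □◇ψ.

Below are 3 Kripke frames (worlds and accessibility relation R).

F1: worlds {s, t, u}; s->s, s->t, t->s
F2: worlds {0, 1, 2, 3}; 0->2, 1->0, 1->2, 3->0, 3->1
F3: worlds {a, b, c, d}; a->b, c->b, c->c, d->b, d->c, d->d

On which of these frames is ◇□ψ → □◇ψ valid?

F1

This is the axiom for convergence; its first-order frame correspondent is ∀x ∀y ∀z (Rxy ∧ Rxz → ∃w (Ryw ∧ Rzw)).
F1: holds.
F2: fails — R02 and R02 but 2 and 2 have no common successor.
F3: fails — Rab and Rab but b and b have no common successor.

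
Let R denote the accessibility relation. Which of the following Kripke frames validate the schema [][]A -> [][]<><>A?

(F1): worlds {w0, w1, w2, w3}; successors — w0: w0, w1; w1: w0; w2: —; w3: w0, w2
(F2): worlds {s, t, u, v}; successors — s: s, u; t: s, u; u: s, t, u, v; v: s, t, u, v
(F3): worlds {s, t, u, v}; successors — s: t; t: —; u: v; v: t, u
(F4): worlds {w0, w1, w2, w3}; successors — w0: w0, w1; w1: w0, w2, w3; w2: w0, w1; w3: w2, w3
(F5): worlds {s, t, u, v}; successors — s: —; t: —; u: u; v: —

(F1), (F2), (F4), (F5)

The schema corresponds to a generalized confluence (Geach) condition: forall x forall z (x R^2 z -> exists w (x R^2 w & z R^2 w)).
(F1): ✓.
(F2): ✓.
(F3): fails — uR²t but no w with uR²w and tR²w.
(F4): ✓.
(F5): ✓.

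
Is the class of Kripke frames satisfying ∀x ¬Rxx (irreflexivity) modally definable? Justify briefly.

No

Any modally definable frame class is closed under surjective bounded morphisms.
The 4-cycle (worlds w0,w1,w2,w3 with w0→w1→w2→w3→w0) is irreflexive, and the map sending every world to a single reflexive point • is a surjective bounded morphism (forth: every edge maps to (•,•); back: every world has a successor). So any modal formula valid on the 4-cycle is also valid on the reflexive point, which is not irreflexive.
So no modal formula (or set of formulas) defines exactly the irreflexive frames.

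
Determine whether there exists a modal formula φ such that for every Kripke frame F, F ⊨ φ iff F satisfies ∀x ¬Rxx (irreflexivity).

Not definable by any modal formula

Any modally definable frame class is closed under surjective bounded morphisms.
The 2-cycle (worlds 0,1 with 0→1→0) is irreflexive, and the map sending every world to a single reflexive point • is a surjective bounded morphism (forth: every edge maps to (•,•); back: every world has a successor). So any modal formula valid on the 2-cycle is also valid on the reflexive point, which is not irreflexive.
Hence irreflexivity is not modally definable.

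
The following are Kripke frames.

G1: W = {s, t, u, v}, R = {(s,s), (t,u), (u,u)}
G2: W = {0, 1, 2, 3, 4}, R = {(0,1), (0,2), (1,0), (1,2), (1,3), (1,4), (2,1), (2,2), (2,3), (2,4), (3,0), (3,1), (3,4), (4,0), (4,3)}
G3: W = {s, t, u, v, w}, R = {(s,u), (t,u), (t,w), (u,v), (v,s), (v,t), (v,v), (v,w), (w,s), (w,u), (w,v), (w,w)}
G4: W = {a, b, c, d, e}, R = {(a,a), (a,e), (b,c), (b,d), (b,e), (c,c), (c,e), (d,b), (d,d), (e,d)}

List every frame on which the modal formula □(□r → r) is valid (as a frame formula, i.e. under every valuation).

The schema corresponds to shift-reflexivity: ∀x ∀y (Rxy → Ryy).
G1: satisfies the condition.
G2: fails — R10 but not R00.
G3: fails — Rwu but not Ruu.
G4: fails — Rae but not Ree.
Valid on: G1.

G1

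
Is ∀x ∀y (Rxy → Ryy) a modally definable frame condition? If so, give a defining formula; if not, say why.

Yes: it is shift-reflexivity, defined by the T□ schema □(□p → p).
Suppose □(□p→p) is valid. Take Rxy and set V(p)={w : Ryw}. Then at y, □p holds; since □(□p→p) at x, □p→p at y, so p at y, i.e. Ryy.

Yes — defined by □(□p → p)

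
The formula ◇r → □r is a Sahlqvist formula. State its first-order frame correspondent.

Partial functionality

Suppose ◇r→□r is valid. Take Rxy, Rxz and set V(r)={y}. Then ◇r at x, so □r at x, so r at z, i.e. z=y.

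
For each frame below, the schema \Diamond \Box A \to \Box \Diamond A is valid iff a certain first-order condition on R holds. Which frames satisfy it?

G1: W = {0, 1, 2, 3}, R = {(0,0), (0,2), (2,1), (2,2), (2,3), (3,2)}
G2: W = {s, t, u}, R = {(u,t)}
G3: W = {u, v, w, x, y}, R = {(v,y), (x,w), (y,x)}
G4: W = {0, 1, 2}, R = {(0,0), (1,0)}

This is the axiom for convergence; its first-order frame correspondent is \forall x \forall y \forall z (Rxy \wedge Rxz \to \exists w (Ryw \wedge Rzw)).
G1: fails — R23 and R21 but 3 and 1 have no common successor.
G2: fails — Rut and Rut but t and t have no common successor.
G3: fails — Rxw and Rxw but w and w have no common successor.
G4: holds.
Valid on: G4.

G4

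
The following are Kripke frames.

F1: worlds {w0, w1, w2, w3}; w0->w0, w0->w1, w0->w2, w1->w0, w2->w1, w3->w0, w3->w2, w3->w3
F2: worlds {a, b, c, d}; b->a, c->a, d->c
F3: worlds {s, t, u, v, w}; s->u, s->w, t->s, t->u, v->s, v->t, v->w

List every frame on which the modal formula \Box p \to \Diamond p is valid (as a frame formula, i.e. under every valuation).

The schema corresponds to seriality: \forall x \exists y Rxy.
F1: ✓.
F2: fails — world a has no successor.
F3: fails — world u has no successor.
Valid on: F1.

F1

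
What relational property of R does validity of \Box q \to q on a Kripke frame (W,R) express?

This schema is the T axiom.
It corresponds to reflexivity: \forall x Rxx.

reflexivity: \forall x Rxx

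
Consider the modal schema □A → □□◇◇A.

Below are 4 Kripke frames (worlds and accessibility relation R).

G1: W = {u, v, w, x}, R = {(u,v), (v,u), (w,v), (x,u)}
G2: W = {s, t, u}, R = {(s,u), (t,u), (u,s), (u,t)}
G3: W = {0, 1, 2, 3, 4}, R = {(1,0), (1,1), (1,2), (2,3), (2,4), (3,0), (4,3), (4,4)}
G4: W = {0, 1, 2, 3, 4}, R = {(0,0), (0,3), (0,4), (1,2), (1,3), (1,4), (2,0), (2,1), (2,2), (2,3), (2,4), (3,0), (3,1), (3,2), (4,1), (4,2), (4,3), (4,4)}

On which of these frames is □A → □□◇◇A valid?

G4

This is the axiom for a generalized confluence (Geach) condition; its first-order frame correspondent is ∀x ∀z (xR²z → ∃w (xRw ∧ zR²w)).
G1: fails — uR²u but no t with uRt and uR²t.
G2: fails — sR²s but no w with sRw and sR²w.
G3: fails — 1R²0 but no w with 1Rw and 0R²w.
G4: holds.
Valid on: G4.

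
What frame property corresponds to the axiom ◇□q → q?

This is a form of the B axiom.
It corresponds to symmetry: ∀x ∀y (Rxy → Ryx).

symmetry: ∀x ∀y (Rxy → Ryx)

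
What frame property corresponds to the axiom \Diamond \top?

◇⊤ holds at w iff w has a successor, so frame-validity of ◇⊤ is exactly seriality. Equivalently via □q → ◇q:
Suppose □q→◇q is valid. At any x set V(q)=W. Then □q at x, so ◇q at x, so x has a successor.
Conversely, any frame satisfying \forall x \exists y Rxy validates the schema.
So the correspondent is seriality.

Seriality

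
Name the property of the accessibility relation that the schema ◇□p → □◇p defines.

convergence: ∀x ∀y ∀z (Rxy ∧ Rxz → ∃w (Ryw ∧ Rzw))

Suppose ◇□p→□◇p is valid. Take Rxy, Rxz and set V(p)={w : Ryw}. Then □p at y so ◇□p at x, so □◇p at x, so ◇p at z, giving w with Rzw and Ryw.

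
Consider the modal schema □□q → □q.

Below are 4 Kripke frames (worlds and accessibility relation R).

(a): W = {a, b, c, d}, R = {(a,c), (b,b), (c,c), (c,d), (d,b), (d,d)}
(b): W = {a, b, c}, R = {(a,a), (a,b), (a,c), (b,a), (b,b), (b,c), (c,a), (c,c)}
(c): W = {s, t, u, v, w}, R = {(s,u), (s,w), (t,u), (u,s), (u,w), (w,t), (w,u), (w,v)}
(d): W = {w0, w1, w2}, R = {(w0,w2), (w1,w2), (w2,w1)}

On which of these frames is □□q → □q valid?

(a), (b)

Frame correspondent (Sahlqvist): ∀x ∀y (Rxy → ∃z (Rxz ∧ Rzy)) — i.e. density.
(a): condition met.
(b): condition met.
(c): fails — Rwt but no z with Rwz and Rzt.
(d): fails — Rw1w2 but no z with Rw1z and Rzw2.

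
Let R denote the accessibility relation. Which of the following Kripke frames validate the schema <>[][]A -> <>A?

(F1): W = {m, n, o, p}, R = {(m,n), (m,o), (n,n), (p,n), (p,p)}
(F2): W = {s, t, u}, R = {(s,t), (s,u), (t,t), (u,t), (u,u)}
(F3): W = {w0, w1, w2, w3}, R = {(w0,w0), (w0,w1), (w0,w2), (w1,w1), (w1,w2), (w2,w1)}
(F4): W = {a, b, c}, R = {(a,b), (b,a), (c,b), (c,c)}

(F2), (F3), (F4)

This is the axiom for a generalized confluence (Geach) condition; its first-order frame correspondent is forall x forall y (xRy -> exists w (y R^2 w & xRw)).
(F1): fails — mRo but no w with oR²w and mRw.
(F2): satisfies the condition.
(F3): satisfies the condition.
(F4): satisfies the condition.
Valid on: (F2), (F3), (F4).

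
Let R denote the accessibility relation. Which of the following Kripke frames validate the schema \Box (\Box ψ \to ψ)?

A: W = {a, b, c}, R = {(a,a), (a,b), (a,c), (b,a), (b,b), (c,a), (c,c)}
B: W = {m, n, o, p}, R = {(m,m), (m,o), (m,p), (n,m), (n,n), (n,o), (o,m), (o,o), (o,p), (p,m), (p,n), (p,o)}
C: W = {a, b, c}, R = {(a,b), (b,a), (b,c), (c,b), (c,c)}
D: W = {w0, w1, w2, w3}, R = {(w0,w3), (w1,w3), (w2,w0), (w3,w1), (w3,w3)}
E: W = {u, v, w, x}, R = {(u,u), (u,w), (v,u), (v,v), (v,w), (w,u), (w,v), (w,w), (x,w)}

A, E

The schema corresponds to shift-reflexivity: \forall x \forall y (Rxy \to Ryy).
A: condition met.
B: fails — Rop but not Rpp.
C: fails — Rab but not Rbb.
D: fails — Rw3w1 but not Rw1w1.
E: condition met.
Valid on: A, E.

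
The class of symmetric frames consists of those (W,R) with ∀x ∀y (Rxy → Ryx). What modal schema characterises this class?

r → □◇r

The condition is symmetry. The B schema r → □◇r defines it.
Suppose r→□◇r is valid. Take Rxy and set V(r)={x}. Then r at x, so □◇r at x, so ◇r at y, so some z with Ryz has r; z=x, i.e. Ryx.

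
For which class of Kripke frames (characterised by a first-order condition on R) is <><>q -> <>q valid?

Equivalently (dual form): □q → □□q.
Suppose □q→□□q is valid. Take Rxy, Ryz and set V(q)={w : Rxw}. Then □q at x, so □□q at x, so □q at y, so q at z, i.e. Rxz.
The converse is a direct semantic check.
Frame condition: forall x forall y forall z (Rxy & Ryz -> Rxz).

transitivity: forall x forall y forall z (Rxy & Ryz -> Rxz)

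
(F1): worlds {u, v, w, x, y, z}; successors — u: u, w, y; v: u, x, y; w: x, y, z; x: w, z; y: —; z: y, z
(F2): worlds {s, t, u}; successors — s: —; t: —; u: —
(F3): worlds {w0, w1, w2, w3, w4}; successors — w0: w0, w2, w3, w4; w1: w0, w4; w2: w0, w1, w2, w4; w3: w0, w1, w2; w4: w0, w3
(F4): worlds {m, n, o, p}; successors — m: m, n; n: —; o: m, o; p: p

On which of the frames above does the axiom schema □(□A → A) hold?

(F2)

Frame correspondent (Sahlqvist): ∀x ∀y (Rxy → Ryy) — i.e. shift-reflexivity.
(F1): fails — Rxw but not Rww.
(F2): satisfies the condition.
(F3): fails — Rw0w4 but not Rw4w4.
(F4): fails — Rmn but not Rnn.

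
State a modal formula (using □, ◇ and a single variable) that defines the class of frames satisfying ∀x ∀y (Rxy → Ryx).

s → □◇s

This is symmetry; the standard corresponding axiom is B: s → □◇s.
Suppose s→□◇s is valid. Take Rxy and set V(s)={x}. Then s at x, so □◇s at x, so ◇s at y, so some z with Ryz has s; z=x, i.e. Ryx.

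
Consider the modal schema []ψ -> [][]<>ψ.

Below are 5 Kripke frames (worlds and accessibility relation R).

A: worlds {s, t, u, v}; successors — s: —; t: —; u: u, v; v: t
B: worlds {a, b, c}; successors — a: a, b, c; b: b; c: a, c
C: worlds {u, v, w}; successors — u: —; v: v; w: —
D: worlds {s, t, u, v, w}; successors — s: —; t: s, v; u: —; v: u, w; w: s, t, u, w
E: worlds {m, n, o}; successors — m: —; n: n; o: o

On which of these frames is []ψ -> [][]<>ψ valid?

C, E

This is the axiom for a generalized confluence (Geach) condition; its first-order frame correspondent is forall x forall z (x R^2 z -> exists w (xRw & zRw)).
A: fails — uR²t but no w with uRw and tRw.
B: fails — cR²b but no w with cRw and bRw.
C: holds.
D: fails — tR²u but no w* with tRw* and uRw*.
E: holds.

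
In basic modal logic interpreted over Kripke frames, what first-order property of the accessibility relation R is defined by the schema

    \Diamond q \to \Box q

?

Partial functionality

Suppose ◇q→□q is valid. Take Rxy, Rxz and set V(q)={y}. Then ◇q at x, so □q at x, so q at z, i.e. z=y.
Conversely, on a frame with partial functionality the schema holds at every world under every valuation.
Frame condition: \forall x \forall y \forall z (Rxy \wedge Rxz \to y = z).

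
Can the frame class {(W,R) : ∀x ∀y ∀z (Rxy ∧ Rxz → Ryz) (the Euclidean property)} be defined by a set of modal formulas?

Yes, by ◇q → □◇q

This is a Sahlqvist condition; the 5 axiom ◇q → □◇q defines it.
Suppose ◇q→□◇q is valid. Take Rxy, Rxz and set V(q)={y}. Then ◇q at x, so □◇q at x, so ◇q at z, so some w with Rzw has q; w=y, i.e. Rzy. By symmetry of the argument, Ryz.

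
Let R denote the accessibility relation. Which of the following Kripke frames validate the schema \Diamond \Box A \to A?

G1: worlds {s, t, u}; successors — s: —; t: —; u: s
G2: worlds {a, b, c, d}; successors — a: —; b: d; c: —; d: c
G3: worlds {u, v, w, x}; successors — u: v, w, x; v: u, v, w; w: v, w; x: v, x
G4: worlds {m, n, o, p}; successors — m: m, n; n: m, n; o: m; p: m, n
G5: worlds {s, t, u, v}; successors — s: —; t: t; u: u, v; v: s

Frame correspondent (Sahlqvist): \forall x \forall y (Rxy \to Ryx) — i.e. symmetry.
G1: fails — Rus but not Rsu.
G2: fails — Rdc but not Rcd.
G3: fails — Ruw but not Rwu.
G4: fails — Rom but not Rmo.
G5: fails — Ruv but not Rvu.

none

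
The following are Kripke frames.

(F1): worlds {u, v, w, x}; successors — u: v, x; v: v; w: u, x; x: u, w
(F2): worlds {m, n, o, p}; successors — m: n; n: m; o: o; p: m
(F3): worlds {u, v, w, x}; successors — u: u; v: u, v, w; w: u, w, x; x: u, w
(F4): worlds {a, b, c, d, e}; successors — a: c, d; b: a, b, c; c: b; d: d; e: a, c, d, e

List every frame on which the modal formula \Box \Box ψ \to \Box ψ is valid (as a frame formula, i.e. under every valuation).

Frame correspondent (Sahlqvist): \forall x \forall y (Rxy \to \exists z (Rxz \wedge Rzy)) — i.e. density.
(F1): fails — Rxw but no z with Rxz and Rzw.
(F2): fails — Rnm but no z with Rnz and Rzm.
(F3): holds.
(F4): fails — Rac but no z with Raz and Rzc.
Valid on: (F3).

(F3)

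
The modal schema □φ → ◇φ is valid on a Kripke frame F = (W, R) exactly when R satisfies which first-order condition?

seriality: ∀x ∃y Rxy

Suppose □φ→◇φ is valid. At any x set V(φ)=W. Then □φ at x, so ◇φ at x, so x has a successor.
Conversely, on a frame with seriality the schema holds at every world under every valuation.
So the correspondent is seriality.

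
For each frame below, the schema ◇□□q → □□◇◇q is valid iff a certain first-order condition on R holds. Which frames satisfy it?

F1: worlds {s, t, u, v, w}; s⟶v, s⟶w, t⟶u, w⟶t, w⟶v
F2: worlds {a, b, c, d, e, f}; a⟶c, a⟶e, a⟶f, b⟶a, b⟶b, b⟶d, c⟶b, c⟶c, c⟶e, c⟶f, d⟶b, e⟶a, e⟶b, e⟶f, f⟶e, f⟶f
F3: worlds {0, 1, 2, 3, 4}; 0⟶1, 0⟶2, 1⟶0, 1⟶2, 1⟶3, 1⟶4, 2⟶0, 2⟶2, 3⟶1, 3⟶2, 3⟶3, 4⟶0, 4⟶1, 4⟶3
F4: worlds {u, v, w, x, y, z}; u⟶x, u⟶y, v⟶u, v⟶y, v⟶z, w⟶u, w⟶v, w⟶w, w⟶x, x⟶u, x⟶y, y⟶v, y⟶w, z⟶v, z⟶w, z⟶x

This is the axiom for a generalized confluence (Geach) condition; its first-order frame correspondent is ∀x ∀y ∀z ((xRy ∧ xR²z) → ∃w (yR²w ∧ zR²w)).
F1: fails — sRv, sR²t but no w* with vR²w* and tR²w*.
F2: ✓.
F3: ✓.
F4: ✓.

F2, F3, F4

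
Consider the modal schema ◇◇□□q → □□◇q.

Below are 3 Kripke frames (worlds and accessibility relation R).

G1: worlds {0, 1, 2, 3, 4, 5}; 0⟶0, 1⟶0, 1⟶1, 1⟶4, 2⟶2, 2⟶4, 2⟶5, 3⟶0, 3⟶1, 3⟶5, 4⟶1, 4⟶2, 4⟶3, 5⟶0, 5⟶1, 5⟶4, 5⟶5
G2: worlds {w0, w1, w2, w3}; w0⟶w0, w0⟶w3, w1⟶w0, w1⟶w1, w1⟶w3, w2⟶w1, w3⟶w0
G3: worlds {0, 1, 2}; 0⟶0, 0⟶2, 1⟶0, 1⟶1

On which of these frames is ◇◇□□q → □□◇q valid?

G2

Frame correspondent (Sahlqvist): ∀x ∀y ∀z ((xR²y ∧ xR²z) → ∃w (yR²w ∧ zRw)) — i.e. a generalized confluence (Geach) condition.
G1: fails — 1R²0, 1R²2 but no w with 0R²w and 2Rw.
G2: satisfies the condition.
G3: fails — 0R²0, 0R²2 but no w with 0R²w and 2Rw.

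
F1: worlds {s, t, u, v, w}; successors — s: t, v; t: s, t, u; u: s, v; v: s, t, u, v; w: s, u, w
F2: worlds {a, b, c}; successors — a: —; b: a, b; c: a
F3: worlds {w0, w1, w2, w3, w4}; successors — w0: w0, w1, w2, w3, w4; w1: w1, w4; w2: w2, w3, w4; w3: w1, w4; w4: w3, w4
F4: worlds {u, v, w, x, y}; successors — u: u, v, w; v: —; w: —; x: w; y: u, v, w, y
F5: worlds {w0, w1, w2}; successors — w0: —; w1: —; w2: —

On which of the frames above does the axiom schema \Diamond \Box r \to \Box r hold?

This is the axiom for the Euclidean property; its first-order frame correspondent is \forall x \forall y \forall z (Rxy \wedge Rxz \to Ryz).
F1: fails — Rst and Rsv but not Rtv.
F2: fails — Rba and Rba but not Raa.
F3: fails — Rw0w4 and Rw0w1 but not Rw4w1.
F4: fails — Ruv and Ruv but not Rvv.
F5: ✓.
Valid on: F5.

F5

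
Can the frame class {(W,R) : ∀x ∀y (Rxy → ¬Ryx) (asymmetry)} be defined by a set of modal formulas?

No

Modal frame validity is preserved under surjective bounded morphisms.
The 3-cycle (worlds s,t,u with s→t→u→s) is asymmetric. Mapping every world to a single reflexive point • is a surjective bounded morphism, and the reflexive point is not asymmetric (R•• but asymmetry requires ¬R••).
Hence asymmetry is not modally definable.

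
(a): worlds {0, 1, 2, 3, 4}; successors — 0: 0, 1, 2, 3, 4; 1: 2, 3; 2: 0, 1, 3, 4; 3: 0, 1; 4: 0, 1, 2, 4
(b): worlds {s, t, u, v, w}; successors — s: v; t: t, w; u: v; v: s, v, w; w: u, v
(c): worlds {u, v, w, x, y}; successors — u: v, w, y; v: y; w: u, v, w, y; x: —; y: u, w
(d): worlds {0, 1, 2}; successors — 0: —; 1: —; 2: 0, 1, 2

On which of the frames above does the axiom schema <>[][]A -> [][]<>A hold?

This is the axiom for a generalized confluence (Geach) condition; its first-order frame correspondent is forall x forall y forall z ((xRy & x R^2 z) -> exists w (y R^2 w & zRw)).
(a): condition met.
(b): condition met.
(c): fails — uRv, uR²v but no t with vR²t and vRt.
(d): fails — 2R0, 2R²0 but no w with 0R²w and 0Rw.

(a), (b)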